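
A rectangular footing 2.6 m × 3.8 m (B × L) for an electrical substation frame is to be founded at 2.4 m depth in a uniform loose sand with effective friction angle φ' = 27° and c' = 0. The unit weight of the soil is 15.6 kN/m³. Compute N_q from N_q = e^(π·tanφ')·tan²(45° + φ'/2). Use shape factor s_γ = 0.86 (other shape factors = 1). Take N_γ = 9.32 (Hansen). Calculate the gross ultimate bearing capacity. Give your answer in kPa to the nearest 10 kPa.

tan27° = 0.5095, so N_q = e^(π×0.5095)·tan²(58.5°) = 4.957 × 2.663 = 13.2.
Effective surcharge at the founding depth q = γ·D_f = 15.6 × 2.4 = 37.44 kPa.
q_ult = q·N_q + 0.5·γ·B·N_γ·s_γ
     = 37.44 × 13.199 + 0.5 × 15.6 × 2.6 × 9.32 × 0.86
     = 494.18 + 162.55 = 656.72 kPa.

q_ult ≈ 660 kPa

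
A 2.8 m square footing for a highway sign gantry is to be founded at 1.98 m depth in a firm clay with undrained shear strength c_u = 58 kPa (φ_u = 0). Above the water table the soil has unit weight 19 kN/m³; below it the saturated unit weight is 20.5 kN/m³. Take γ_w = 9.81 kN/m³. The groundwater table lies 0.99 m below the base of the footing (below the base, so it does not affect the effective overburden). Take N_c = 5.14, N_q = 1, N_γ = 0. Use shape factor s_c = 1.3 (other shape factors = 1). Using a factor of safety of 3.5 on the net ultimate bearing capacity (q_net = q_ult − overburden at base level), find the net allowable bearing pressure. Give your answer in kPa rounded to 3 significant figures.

q_all(net) ≈ 111 kPa

Overburden at base level: q = 19 × 1.98 = 37.62 kPa.
Cohesion term c·N_c·s_c = 58 × 5.14 × 1.3 = 387.56 kPa; surcharge term q·N_q = 37.62 × 1 = 37.62 kPa.
q_ult = 387.56 + 37.62 = 425.18 kPa.
q_net = 425.18 − 37.62 = 387.56 kPa.
q_all(net) = 387.56 / 3.5 = 110.73 kPa.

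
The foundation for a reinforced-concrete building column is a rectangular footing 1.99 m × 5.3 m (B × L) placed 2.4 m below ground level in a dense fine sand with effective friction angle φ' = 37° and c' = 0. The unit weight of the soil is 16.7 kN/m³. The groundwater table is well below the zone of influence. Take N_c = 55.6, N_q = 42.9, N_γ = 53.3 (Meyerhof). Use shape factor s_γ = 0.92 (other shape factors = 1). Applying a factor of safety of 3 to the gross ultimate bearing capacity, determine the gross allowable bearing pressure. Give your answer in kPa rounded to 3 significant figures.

q = γ·D_f = 16.7 × 2.4 = 40.08 kPa.
q·N_q = 40.08 × 42.9 = 1719.4 kPa
0.5·γ·B·N_γ·s_γ = 0.5 × 16.7 × 1.99 × 53.3 × 0.92 = 814.81 kPa
q_ult = 1719.4 + 814.81 = 2534.2 kPa.
q_all = q_ult / FS = 2534.2 / 3 = 844.75 kPa.

q_all ≈ 845 kPa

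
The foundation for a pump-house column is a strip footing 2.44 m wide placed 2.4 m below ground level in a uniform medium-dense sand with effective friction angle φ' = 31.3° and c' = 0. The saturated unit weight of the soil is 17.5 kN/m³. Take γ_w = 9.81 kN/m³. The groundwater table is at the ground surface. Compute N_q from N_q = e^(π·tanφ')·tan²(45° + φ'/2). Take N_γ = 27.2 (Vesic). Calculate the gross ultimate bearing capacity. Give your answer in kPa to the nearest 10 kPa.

tan31.3° = 0.608, so N_q = e^(π×0.608)·tan²(60.65°) = 6.754 × 3.162 = 21.36.
γ' = 17.5 − 9.81 = 7.69 kN/m³ (submerged throughout). q = 7.69 × 2.4 = 18.456 kPa; the same γ' applies in the ½γBN_γ term.
q·N_q = 18.456 × 21.359 = 394.2 kPa
0.5·γ·B·N_γ = 0.5 × 7.69 × 2.44 × 27.2 = 255.18 kPa
q_ult = 394.2 + 255.18 = 649.39 kPa.

q_ult ≈ 650 kPa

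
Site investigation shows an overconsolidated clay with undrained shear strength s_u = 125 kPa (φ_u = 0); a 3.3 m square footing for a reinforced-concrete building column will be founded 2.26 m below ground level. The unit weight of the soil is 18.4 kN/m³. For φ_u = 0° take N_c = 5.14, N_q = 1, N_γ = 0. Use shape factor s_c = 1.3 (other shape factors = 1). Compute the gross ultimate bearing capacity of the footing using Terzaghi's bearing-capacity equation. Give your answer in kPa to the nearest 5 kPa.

Effective surcharge at the founding depth q = γ·D_f = 18.4 × 2.26 = 41.584 kPa.
q_ult = c·N_c·s_c + q·N_q
     = 125 × 5.14 × 1.3 + 41.584 × 1
     = 835.25 + 41.584 = 876.83 kPa.

q_ult ≈ 875 kPa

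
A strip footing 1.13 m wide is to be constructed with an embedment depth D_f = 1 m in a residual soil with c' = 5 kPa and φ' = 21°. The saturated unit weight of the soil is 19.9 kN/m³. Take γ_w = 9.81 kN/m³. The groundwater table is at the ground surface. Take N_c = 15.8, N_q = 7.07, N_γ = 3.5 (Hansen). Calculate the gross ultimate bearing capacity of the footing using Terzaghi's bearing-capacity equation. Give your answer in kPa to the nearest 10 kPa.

With the water table at the surface the whole profile is submerged: γ' = 19.9 − 9.81 = 10.09 kN/m³, so q = γ'·D_f = 10.09 kPa; the same γ' applies in the ½γBN_γ term.
q_ult = c·N_c + q·N_q + 0.5·γ·B·N_γ
     = 5 × 15.8 + 10.09 × 7.07 + 0.5 × 10.09 × 1.13 × 3.5
     = 79 + 71.336 + 19.953 = 170.29 kPa.

q_ult ≈ 170 kPa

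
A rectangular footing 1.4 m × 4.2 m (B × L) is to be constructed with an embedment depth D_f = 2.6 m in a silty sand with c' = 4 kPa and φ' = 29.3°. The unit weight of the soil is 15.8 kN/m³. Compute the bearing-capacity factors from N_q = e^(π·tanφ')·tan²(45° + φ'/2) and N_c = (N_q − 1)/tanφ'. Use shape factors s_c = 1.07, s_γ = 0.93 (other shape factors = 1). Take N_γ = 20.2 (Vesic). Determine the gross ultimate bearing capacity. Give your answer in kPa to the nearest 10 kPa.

tan29.3° = 0.5612, so N_q = e^(π×0.5612)·tan²(59.65°) = 5.83 × 2.917 = 17.
N_c = (17 − 1)/tan29.3° = 28.52.
Effective surcharge at the founding depth q = γ·D_f = 15.8 × 2.6 = 41.08 kPa.
q_ult = c·N_c·s_c + q·N_q + 0.5·γ·B·N_γ·s_γ
     = 4 × 28.52 × 1.07 + 41.08 × 17.004 + 0.5 × 15.8 × 1.4 × 20.2 × 0.93
     = 122.06 + 698.54 + 207.77 = 1028.4 kPa.

q_ult ≈ 1030 kPa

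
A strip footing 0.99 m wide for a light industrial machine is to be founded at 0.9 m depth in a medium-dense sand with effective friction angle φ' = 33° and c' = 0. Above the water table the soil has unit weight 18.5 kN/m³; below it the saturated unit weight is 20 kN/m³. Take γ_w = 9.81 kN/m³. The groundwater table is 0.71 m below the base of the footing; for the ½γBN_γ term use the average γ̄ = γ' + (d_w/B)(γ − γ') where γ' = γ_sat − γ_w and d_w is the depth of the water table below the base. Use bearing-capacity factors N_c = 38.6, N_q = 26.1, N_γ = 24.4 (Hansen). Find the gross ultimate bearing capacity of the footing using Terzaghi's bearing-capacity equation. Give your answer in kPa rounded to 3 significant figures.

q_ult ≈ 630 kPa

Overburden at base level: q = 18.5 × 0.9 = 16.65 kPa.
The water table is 0.71 m below the base (< B = 0.99 m), so the ½γBN_γ term uses γ̄ = γ' + (d_w/B)(γ − γ') = 10.19 + (0.71/0.99)(18.5 − 10.19) = 16.15 kN/m³.
Surcharge term q·N_q = 16.65 × 26.1 = 434.57 kPa; self-weight term 0.5·γ·B·N_γ = 0.5 × 16.15 × 0.99 × 24.4 = 195.06 kPa.
q_ult = 434.57 + 195.06 = 629.62 kPa.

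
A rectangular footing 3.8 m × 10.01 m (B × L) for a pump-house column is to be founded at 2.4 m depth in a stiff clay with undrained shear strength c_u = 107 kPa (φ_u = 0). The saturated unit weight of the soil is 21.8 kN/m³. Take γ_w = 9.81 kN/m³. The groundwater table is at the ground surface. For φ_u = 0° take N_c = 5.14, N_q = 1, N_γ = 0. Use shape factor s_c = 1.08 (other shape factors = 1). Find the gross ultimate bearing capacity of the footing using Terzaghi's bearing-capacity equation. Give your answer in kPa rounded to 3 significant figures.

Water table at ground surface, so effective unit weight γ' = 21.8 − 9.81 = 11.99 kN/m³ is used throughout; overburden q = 11.99 × 2.4 = 28.776 kPa.
Cohesion term c·N_c·s_c = 107 × 5.14 × 1.08 = 593.98 kPa; surcharge term q·N_q = 28.776 × 1 = 28.776 kPa.
q_ult = 593.98 + 28.776 = 622.75 kPa.

q_ult ≈ 623 kPa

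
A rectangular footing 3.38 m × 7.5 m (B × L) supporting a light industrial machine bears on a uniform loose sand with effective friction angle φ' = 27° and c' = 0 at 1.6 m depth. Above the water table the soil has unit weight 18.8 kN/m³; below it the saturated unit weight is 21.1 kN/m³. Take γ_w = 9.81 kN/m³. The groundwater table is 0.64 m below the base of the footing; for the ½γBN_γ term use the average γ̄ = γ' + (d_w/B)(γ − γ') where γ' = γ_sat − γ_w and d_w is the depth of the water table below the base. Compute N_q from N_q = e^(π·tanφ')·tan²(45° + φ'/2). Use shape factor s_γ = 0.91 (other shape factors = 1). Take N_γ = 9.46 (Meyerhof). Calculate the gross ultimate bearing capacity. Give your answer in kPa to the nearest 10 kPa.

q_ult ≈ 580 kPa

tan27° = 0.5095, so N_q = e^(π×0.5095)·tan²(58.5°) = 4.957 × 2.663 = 13.2.
Overburden at base level: q = 18.8 × 1.6 = 30.08 kPa.
The water table is 0.64 m below the base (< B = 3.38 m), so the ½γBN_γ term uses γ̄ = γ' + (d_w/B)(γ − γ') = 11.29 + (0.64/3.38)(18.8 − 11.29) = 12.712 kN/m³.
Surcharge term q·N_q = 30.08 × 13.199 = 397.03 kPa; self-weight term 0.5·γ·B·N_γ·s_γ = 0.5 × 12.712 × 3.38 × 9.46 × 0.91 = 184.94 kPa.
q_ult = 397.03 + 184.94 = 581.97 kPa.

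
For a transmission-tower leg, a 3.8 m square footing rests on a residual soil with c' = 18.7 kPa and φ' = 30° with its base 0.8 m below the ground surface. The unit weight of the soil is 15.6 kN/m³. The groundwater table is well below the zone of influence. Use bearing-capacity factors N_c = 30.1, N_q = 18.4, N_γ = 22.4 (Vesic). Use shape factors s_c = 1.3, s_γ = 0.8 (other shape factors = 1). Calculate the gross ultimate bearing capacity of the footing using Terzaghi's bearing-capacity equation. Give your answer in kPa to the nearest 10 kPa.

q_ult ≈ 1490 kPa

Overburden at base level: q = 15.6 × 0.8 = 12.48 kPa.
Cohesion term c·N_c·s_c = 18.7 × 30.1 × 1.3 = 731.73 kPa; surcharge term q·N_q = 12.48 × 18.4 = 229.63 kPa; self-weight term 0.5·γ·B·N_γ·s_γ = 0.5 × 15.6 × 3.8 × 22.4 × 0.8 = 531.15 kPa.
q_ult = 731.73 + 229.63 + 531.15 = 1492.5 kPa.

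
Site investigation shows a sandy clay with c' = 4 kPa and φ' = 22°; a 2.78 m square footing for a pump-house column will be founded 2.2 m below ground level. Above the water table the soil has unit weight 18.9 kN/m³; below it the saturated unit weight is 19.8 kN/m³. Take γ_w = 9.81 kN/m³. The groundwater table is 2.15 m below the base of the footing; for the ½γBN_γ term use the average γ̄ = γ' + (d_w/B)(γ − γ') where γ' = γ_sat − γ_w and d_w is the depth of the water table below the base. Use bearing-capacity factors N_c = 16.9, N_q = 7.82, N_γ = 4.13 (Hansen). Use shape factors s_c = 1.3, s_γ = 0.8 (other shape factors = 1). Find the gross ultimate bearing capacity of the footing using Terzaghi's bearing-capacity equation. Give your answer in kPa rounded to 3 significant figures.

Overburden at base level: q = 18.9 × 2.2 = 41.58 kPa.
The water table is 2.15 m below the base (< B = 2.78 m), so the ½γBN_γ term uses γ̄ = γ' + (d_w/B)(γ − γ') = 9.99 + (2.15/2.78)(18.9 − 9.99) = 16.881 kN/m³.
Cohesion term c·N_c·s_c = 4 × 16.9 × 1.3 = 87.88 kPa; surcharge term q·N_q = 41.58 × 7.82 = 325.16 kPa; self-weight term 0.5·γ·B·N_γ·s_γ = 0.5 × 16.881 × 2.78 × 4.13 × 0.8 = 77.526 kPa.
q_ult = 87.88 + 325.16 + 77.526 = 490.56 kPa.

q_ult ≈ 491 kPa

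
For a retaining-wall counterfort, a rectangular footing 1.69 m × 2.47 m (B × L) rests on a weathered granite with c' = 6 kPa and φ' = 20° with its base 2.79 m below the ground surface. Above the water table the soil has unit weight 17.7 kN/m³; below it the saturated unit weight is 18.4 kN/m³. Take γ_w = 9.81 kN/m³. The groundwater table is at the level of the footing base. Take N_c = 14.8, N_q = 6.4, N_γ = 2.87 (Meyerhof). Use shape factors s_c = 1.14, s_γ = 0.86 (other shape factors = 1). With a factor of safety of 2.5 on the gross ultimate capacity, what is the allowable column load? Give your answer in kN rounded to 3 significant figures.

q = γ·D_f = 17.7 × 2.79 = 49.383 kPa.
For the ½γBN_γ term take γ' = 18.4 − 9.81 = 8.59 kN/m³ (soil below base is submerged).
c·N_c·s_c = 6 × 14.8 × 1.14 = 101.23 kPa
q·N_q = 49.383 × 6.4 = 316.05 kPa
0.5·γ·B·N_γ·s_γ = 0.5 × 8.59 × 1.69 × 2.87 × 0.86 = 17.916 kPa
q_ult = 101.23 + 316.05 + 17.916 = 435.2 kPa.
Gross allowable pressure q_all = 435.2 / 2.5 = 174.08 kPa.
Footing area = 4.1743 m², so allowable column load = 174.08 × 4.1743 = 726.66 kN.

P_all ≈ 727 kN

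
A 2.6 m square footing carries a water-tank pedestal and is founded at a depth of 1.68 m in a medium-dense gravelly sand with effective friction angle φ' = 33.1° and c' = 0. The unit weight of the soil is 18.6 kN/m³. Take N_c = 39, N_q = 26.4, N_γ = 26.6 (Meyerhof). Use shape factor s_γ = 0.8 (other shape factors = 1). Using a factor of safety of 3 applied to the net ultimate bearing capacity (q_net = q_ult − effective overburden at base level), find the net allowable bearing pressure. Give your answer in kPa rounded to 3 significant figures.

q_all(net) ≈ 436 kPa

q = γ·D_f = 18.6 × 1.68 = 31.248 kPa.
q·N_q = 31.248 × 26.4 = 824.95 kPa
0.5·γ·B·N_γ·s_γ = 0.5 × 18.6 × 2.6 × 26.6 × 0.8 = 514.55 kPa
q_ult = 824.95 + 514.55 = 1339.5 kPa.
Net ultimate: q_net = 1339.5 − 31.248 = 1308.2 kPa.
q_all(net) = 1308.2 / 3 = 436.08 kPa.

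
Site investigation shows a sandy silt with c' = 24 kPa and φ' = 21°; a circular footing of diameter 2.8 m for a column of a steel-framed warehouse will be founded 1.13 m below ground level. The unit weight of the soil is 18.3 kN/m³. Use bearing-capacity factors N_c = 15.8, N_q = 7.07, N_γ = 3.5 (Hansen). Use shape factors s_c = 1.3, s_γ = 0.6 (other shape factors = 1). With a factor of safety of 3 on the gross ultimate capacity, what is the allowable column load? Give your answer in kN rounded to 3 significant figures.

P_all ≈ 1420 kN

q = γ·D_f = 18.3 × 1.13 = 20.679 kPa.
c·N_c·s_c = 24 × 15.8 × 1.3 = 492.96 kPa
q·N_q = 20.679 × 7.07 = 146.2 kPa
0.5·γ·B·N_γ·s_γ = 0.5 × 18.3 × 2.8 × 3.5 × 0.6 = 53.802 kPa
q_ult = 492.96 + 146.2 + 53.802 = 692.96 kPa.
Gross allowable pressure q_all = 692.96 / 3 = 230.99 kPa.
Footing area = 6.1575 m², so allowable column load = 230.99 × 6.1575 = 1422.3 kN.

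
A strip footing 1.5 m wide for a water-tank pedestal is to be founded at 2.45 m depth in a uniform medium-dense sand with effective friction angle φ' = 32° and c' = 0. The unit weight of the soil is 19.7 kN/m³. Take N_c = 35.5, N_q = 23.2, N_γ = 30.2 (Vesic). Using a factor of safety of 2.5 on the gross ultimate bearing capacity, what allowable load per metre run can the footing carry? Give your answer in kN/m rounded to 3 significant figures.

Overburden at base level: q = 19.7 × 2.45 = 48.265 kPa.
Surcharge term q·N_q = 48.265 × 23.2 = 1119.7 kPa; self-weight term 0.5·γ·B·N_γ = 0.5 × 19.7 × 1.5 × 30.2 = 446.2 kPa.
q_ult = 1119.7 + 446.2 = 1566 kPa.
Gross allowable pressure q_all = 1566 / 2.5 = 626.38 kPa.
Allowable wall load = q_all × B = 626.38 × 1.5 = 939.57 kN per metre run.

≈ 940 kN/m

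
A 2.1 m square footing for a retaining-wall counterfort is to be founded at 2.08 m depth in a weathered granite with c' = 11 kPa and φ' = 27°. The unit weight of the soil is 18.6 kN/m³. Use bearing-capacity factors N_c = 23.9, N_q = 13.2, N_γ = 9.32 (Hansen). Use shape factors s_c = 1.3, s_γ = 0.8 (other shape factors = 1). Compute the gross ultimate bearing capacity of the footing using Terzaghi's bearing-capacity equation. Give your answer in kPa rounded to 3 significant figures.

q = γ·D_f = 18.6 × 2.08 = 38.688 kPa.
c·N_c·s_c = 11 × 23.9 × 1.3 = 341.77 kPa
q·N_q = 38.688 × 13.2 = 510.68 kPa
0.5·γ·B·N_γ·s_γ = 0.5 × 18.6 × 2.1 × 9.32 × 0.8 = 145.62 kPa
q_ult = 341.77 + 510.68 + 145.62 = 998.07 kPa.

q_ult ≈ 998 kPa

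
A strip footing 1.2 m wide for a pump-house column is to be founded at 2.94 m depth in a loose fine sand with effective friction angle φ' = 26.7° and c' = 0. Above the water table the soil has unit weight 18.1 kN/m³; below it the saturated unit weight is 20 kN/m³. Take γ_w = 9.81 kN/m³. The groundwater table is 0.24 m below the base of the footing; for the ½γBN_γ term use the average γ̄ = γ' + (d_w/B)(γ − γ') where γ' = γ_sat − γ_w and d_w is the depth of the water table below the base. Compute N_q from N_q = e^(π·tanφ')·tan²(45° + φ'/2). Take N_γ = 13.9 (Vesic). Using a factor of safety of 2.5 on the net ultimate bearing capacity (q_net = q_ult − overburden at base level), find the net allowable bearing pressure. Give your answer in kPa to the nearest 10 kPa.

N_q = e^(π·tan26.7°)·tan²(58.35°) = 12.78.
Overburden at base level: q = 18.1 × 2.94 = 53.214 kPa.
The water table is 0.24 m below the base (< B = 1.2 m), so the ½γBN_γ term uses γ̄ = γ' + (d_w/B)(γ − γ') = 10.19 + (0.24/1.2)(18.1 − 10.19) = 11.772 kN/m³.
Surcharge term q·N_q = 53.214 × 12.778 = 679.99 kPa; self-weight term 0.5·γ·B·N_γ = 0.5 × 11.772 × 1.2 × 13.9 = 98.178 kPa.
q_ult = 679.99 + 98.178 = 778.16 kPa.
q_net = 778.16 − 53.214 = 724.95 kPa.
q_all(net) = 724.95 / 2.5 = 289.98 kPa.

q_all(net) ≈ 290 kPa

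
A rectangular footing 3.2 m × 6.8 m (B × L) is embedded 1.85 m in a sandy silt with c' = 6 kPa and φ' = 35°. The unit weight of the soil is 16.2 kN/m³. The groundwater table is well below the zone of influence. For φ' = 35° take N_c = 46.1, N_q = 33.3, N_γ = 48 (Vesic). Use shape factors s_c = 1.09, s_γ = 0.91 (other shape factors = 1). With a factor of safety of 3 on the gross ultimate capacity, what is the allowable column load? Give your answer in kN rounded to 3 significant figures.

P_all ≈ 17600 kN

Effective surcharge at the founding depth q = γ·D_f = 16.2 × 1.85 = 29.97 kPa.
q_ult = c·N_c·s_c + q·N_q + 0.5·γ·B·N_γ·s_γ
     = 6 × 46.1 × 1.09 + 29.97 × 33.3 + 0.5 × 16.2 × 3.2 × 48 × 0.91
     = 301.49 + 998 + 1132.2 = 2431.7 kPa.
Gross allowable pressure q_all = 2431.7 / 3 = 810.56 kPa.
Footing area = 21.76 m², so allowable column load = 810.56 × 21.76 = 17638 kN.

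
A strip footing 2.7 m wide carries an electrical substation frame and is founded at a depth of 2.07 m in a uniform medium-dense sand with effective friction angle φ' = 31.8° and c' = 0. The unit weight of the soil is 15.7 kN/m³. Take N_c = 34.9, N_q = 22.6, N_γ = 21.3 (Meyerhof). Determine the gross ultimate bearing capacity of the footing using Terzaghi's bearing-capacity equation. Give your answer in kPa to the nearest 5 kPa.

q_ult ≈ 1185 kPa

Overburden at base level: q = 15.7 × 2.07 = 32.499 kPa.
Surcharge term q·N_q = 32.499 × 22.6 = 734.48 kPa; self-weight term 0.5·γ·B·N_γ = 0.5 × 15.7 × 2.7 × 21.3 = 451.45 kPa.
q_ult = 734.48 + 451.45 = 1185.9 kPa.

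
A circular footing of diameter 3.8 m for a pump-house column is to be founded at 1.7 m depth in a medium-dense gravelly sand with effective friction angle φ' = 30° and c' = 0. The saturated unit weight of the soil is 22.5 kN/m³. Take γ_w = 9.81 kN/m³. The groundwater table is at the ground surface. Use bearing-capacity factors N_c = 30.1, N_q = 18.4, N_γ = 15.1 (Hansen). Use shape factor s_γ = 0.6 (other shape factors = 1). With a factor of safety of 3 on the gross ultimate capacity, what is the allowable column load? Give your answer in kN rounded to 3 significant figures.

P_all ≈ 2330 kN

Water table at ground surface, so effective unit weight γ' = 22.5 − 9.81 = 12.69 kN/m³ is used throughout; overburden q = 12.69 × 1.7 = 21.573 kPa; the same γ' applies in the ½γBN_γ term.
Surcharge term q·N_q = 21.573 × 18.4 = 396.94 kPa; self-weight term 0.5·γ·B·N_γ·s_γ = 0.5 × 12.69 × 3.8 × 15.1 × 0.6 = 218.45 kPa.
q_ult = 396.94 + 218.45 = 615.39 kPa.
Gross allowable pressure q_all = 615.39 / 3 = 205.13 kPa.
Footing area = 11.3411 m², so allowable column load = 205.13 × 11.3411 = 2326.4 kN.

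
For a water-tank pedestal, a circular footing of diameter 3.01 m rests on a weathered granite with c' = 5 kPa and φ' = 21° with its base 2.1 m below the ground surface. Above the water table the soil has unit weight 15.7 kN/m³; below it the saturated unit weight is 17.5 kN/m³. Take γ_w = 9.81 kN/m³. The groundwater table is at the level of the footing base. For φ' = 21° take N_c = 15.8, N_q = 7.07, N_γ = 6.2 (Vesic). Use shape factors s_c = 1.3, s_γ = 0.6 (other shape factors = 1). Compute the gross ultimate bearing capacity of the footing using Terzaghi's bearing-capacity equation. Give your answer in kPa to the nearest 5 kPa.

q_ult ≈ 380 kPa

Overburden at base level: q = 15.7 × 2.1 = 32.97 kPa.
Below the base the soil is submerged, so the ½γBN_γ term uses γ' = 17.5 − 9.81 = 7.69 kN/m³.
Cohesion term c·N_c·s_c = 5 × 15.8 × 1.3 = 102.7 kPa; surcharge term q·N_q = 32.97 × 7.07 = 233.1 kPa; self-weight term 0.5·γ·B·N_γ·s_γ = 0.5 × 7.69 × 3.01 × 6.2 × 0.6 = 43.053 kPa.
q_ult = 102.7 + 233.1 + 43.053 = 378.85 kPa.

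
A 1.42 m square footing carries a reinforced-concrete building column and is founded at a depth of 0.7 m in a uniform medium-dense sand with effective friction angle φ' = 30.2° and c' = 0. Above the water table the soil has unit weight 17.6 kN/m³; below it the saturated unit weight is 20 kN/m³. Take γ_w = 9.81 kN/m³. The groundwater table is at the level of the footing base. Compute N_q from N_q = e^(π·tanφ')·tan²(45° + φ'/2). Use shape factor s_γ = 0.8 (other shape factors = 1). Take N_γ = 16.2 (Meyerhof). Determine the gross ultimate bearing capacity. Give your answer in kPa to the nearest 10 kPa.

q_ult ≈ 330 kPa

tan30.2° = 0.582, so N_q = e^(π×0.582)·tan²(60.1°) = 6.224 × 3.024 = 18.82.
Effective surcharge at the founding depth q = γ·D_f = 17.6 × 0.7 = 12.32 kPa.
The water table coincides with the base, so in the self-weight term γ → γ' = 10.19 kN/m³.
q_ult = q·N_q + 0.5·γ·B·N_γ·s_γ
     = 12.32 × 18.824 + 0.5 × 10.19 × 1.42 × 16.2 × 0.8
     = 231.91 + 93.764 = 325.68 kPa.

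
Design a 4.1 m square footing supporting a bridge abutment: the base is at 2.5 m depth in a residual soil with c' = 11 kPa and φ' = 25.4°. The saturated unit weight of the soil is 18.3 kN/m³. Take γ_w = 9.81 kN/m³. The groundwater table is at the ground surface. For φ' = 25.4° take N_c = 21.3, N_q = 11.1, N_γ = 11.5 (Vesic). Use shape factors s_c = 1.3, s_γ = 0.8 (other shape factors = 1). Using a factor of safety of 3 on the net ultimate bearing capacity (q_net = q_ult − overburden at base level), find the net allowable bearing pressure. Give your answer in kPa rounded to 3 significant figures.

With the water table at the surface the whole profile is submerged: γ' = 18.3 − 9.81 = 8.49 kN/m³, so q = γ'·D_f = 21.225 kPa; the same γ' applies in the ½γBN_γ term.
q_ult = c·N_c·s_c + q·N_q + 0.5·γ·B·N_γ·s_γ
     = 11 × 21.3 × 1.3 + 21.225 × 11.1 + 0.5 × 8.49 × 4.1 × 11.5 × 0.8
     = 304.59 + 235.6 + 160.12 = 700.31 kPa.
q_net = 700.31 − 21.225 = 679.08 kPa.
q_all(net) = 679.08 / 3 = 226.36 kPa.

q_all(net) ≈ 226 kPa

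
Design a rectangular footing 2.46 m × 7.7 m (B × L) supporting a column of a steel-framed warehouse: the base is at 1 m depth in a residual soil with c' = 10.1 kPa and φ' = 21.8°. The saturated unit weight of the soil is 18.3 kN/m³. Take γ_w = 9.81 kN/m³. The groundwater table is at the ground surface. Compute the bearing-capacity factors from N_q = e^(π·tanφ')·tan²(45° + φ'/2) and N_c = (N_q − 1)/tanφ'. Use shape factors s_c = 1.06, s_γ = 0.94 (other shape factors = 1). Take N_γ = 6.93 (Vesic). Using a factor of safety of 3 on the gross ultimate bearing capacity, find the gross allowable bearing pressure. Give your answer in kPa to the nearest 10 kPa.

N_q = e^(π·tan21.8°)·tan²(55.9°) = 7.66; N_c = (N_q − 1)/tanφ' = 16.66.
γ' = 18.3 − 9.81 = 8.49 kN/m³ (submerged throughout). q = 8.49 × 1 = 8.49 kPa; the same γ' applies in the ½γBN_γ term.
c·N_c·s_c = 10.1 × 16.662 × 1.06 = 178.38 kPa
q·N_q = 8.49 × 7.6642 = 65.069 kPa
0.5·γ·B·N_γ·s_γ = 0.5 × 8.49 × 2.46 × 6.93 × 0.94 = 68.026 kPa
q_ult = 178.38 + 65.069 + 68.026 = 311.48 kPa.
q_all = 311.48 / 3 = 103.83 kPa.

q_all ≈ 100 kPa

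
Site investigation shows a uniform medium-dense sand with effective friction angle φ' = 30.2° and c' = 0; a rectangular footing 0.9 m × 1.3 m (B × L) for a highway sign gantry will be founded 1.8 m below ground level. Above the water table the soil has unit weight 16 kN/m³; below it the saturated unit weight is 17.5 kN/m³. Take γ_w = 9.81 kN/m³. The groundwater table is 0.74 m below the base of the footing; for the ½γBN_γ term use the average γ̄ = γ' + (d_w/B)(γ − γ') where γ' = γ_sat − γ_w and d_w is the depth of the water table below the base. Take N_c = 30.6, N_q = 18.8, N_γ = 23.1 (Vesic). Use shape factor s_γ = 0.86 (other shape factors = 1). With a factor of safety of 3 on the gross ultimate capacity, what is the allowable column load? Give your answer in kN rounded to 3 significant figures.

P_all ≈ 262 kN

Effective surcharge at the founding depth q = γ·D_f = 16 × 1.8 = 28.8 kPa.
With d_w = 0.74 m < B, γ̄ = 7.69 + (0.74/0.9) × (16 − 7.69) = 14.523 kN/m³.
q_ult = q·N_q + 0.5·γ·B·N_γ·s_γ
     = 28.8 × 18.8 + 0.5 × 14.523 × 0.9 × 23.1 × 0.86
     = 541.44 + 129.83 = 671.27 kPa.
Gross allowable pressure q_all = 671.27 / 3 = 223.76 kPa.
Footing area = 1.17 m², so allowable column load = 223.76 × 1.17 = 261.79 kN.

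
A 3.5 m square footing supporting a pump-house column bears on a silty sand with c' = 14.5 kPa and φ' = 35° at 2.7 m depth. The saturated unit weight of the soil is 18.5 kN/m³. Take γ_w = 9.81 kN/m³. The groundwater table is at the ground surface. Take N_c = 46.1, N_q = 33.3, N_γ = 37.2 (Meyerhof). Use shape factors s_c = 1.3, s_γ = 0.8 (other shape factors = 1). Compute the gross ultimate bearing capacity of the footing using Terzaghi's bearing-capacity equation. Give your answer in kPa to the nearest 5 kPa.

q_ult ≈ 2105 kPa

With the water table at the surface the whole profile is submerged: γ' = 18.5 − 9.81 = 8.69 kN/m³, so q = γ'·D_f = 23.463 kPa; the same γ' applies in the ½γBN_γ term.
q_ult = c·N_c·s_c + q·N_q + 0.5·γ·B·N_γ·s_γ
     = 14.5 × 46.1 × 1.3 + 23.463 × 33.3 + 0.5 × 8.69 × 3.5 × 37.2 × 0.8
     = 868.99 + 781.32 + 452.58 = 2102.9 kPa.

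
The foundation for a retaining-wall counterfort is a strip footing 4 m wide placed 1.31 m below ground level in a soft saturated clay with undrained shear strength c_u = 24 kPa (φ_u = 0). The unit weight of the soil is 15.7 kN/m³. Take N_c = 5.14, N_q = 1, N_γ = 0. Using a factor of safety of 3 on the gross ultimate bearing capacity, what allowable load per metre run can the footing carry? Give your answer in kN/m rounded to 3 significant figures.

≈ 192 kN/m

Effective surcharge at the founding depth q = γ·D_f = 15.7 × 1.31 = 20.567 kPa.
q_ult = c·N_c + q·N_q
     = 24 × 5.14 + 20.567 × 1
     = 123.36 + 20.567 = 143.93 kPa.
Gross allowable pressure q_all = 143.93 / 3 = 47.976 kPa.
Allowable wall load = q_all × B = 47.976 × 4 = 191.9 kN per metre run.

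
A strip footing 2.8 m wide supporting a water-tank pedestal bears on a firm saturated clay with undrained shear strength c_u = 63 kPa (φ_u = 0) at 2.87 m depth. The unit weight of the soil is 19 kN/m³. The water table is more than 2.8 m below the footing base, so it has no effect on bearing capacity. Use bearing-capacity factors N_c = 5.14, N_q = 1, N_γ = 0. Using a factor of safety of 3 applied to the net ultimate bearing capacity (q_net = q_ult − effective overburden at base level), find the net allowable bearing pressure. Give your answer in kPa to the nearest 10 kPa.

q_all(net) ≈ 110 kPa

Overburden at base level: q = 19 × 2.87 = 54.53 kPa.
Cohesion term c·N_c = 63 × 5.14 = 323.82 kPa; surcharge term q·N_q = 54.53 × 1 = 54.53 kPa.
q_ult = 323.82 + 54.53 = 378.35 kPa.
Net ultimate: q_net = 378.35 − 54.53 = 323.82 kPa.
q_all(net) = 323.82 / 3 = 107.94 kPa.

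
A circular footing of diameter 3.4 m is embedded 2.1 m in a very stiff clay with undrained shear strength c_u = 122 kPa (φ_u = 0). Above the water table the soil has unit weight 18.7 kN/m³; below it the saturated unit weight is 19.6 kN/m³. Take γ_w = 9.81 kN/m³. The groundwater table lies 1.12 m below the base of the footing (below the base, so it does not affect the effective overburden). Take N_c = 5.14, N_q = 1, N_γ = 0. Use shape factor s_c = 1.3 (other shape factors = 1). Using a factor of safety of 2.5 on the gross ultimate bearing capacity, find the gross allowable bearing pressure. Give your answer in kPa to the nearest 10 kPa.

q_all ≈ 340 kPa

Overburden at base level: q = 18.7 × 2.1 = 39.27 kPa.
Cohesion term c·N_c·s_c = 122 × 5.14 × 1.3 = 815.2 kPa; surcharge term q·N_q = 39.27 × 1 = 39.27 kPa.
q_ult = 815.2 + 39.27 = 854.47 kPa.
q_all = 854.47 / 2.5 = 341.79 kPa.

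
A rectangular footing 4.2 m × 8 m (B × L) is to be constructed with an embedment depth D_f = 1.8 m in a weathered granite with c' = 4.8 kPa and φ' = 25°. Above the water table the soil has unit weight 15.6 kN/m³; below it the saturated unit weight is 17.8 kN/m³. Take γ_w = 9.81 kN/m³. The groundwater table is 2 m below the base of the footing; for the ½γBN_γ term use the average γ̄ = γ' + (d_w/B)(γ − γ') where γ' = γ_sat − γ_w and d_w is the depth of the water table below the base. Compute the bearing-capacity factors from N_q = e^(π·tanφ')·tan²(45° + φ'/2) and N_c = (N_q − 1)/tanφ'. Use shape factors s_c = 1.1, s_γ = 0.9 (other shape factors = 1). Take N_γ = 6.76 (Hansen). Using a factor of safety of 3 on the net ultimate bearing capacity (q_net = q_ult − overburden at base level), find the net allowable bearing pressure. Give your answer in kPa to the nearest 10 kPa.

q_all(net) ≈ 180 kPa

N_q = e^(π·tan25°)·tan²(57.5°) = 10.66; N_c = (N_q − 1)/tanφ' = 20.72.
Overburden at base level: q = 15.6 × 1.8 = 28.08 kPa.
The water table is 2 m below the base (< B = 4.2 m), so the ½γBN_γ term uses γ̄ = γ' + (d_w/B)(γ − γ') = 7.99 + (2/4.2)(15.6 − 7.99) = 11.614 kN/m³.
Cohesion term c·N_c·s_c = 4.8 × 20.721 × 1.1 = 109.4 kPa; surcharge term q·N_q = 28.08 × 10.662 = 299.39 kPa; self-weight term 0.5·γ·B·N_γ·s_γ = 0.5 × 11.614 × 4.2 × 6.76 × 0.9 = 148.38 kPa.
q_ult = 109.4 + 299.39 + 148.38 = 557.18 kPa.
q_net = 557.18 − 28.08 = 529.1 kPa.
q_all(net) = 529.1 / 3 = 176.37 kPa.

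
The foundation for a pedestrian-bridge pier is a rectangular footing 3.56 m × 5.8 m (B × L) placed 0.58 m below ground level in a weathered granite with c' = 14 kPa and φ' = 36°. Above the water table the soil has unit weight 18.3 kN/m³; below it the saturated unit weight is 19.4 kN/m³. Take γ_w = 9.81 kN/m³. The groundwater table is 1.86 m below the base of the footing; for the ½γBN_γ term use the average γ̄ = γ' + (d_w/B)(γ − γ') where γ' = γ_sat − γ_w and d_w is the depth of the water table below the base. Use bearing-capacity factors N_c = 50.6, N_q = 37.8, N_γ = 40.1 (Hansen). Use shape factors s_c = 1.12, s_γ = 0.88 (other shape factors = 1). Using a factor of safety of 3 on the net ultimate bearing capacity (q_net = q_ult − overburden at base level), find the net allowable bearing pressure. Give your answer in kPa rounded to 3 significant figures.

q_all(net) ≈ 691 kPa

Effective surcharge at the founding depth q = γ·D_f = 18.3 × 0.58 = 10.614 kPa.
With d_w = 1.86 m < B, γ̄ = 9.59 + (1.86/3.56) × (18.3 − 9.59) = 14.141 kN/m³.
q_ult = c·N_c·s_c + q·N_q + 0.5·γ·B·N_γ·s_γ
     = 14 × 50.6 × 1.12 + 10.614 × 37.8 + 0.5 × 14.141 × 3.56 × 40.1 × 0.88
     = 793.41 + 401.21 + 888.22 = 2082.8 kPa.
q_net = 2082.8 − 10.614 = 2072.2 kPa.
q_all(net) = 2072.2 / 3 = 690.74 kPa.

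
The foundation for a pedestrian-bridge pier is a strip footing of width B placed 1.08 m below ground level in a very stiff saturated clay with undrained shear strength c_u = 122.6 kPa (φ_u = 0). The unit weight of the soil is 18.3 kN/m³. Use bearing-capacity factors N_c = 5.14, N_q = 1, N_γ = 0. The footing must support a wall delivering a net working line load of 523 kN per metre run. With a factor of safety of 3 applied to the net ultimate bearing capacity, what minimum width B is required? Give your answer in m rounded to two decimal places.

B = 2.49 m

Effective surcharge at the founding depth q = γ·D_f = 18.3 × 1.08 = 19.764 kPa.
q_ult = c·N_c + q·N_q
     = 122.6 × 5.14 + 19.764 × 1
     = 630.16 + 19.764 = 649.93 kPa.
For φ = 0 the ½γBN_γ term vanishes, so q_ult is independent of B. q_net = 649.93 − 19.764 = 630.16 kPa; q_all(net) = 630.16/3 = 210.05 kPa.
Required width B = w / q_all(net) = 523 / 210.05 = 2.49 m.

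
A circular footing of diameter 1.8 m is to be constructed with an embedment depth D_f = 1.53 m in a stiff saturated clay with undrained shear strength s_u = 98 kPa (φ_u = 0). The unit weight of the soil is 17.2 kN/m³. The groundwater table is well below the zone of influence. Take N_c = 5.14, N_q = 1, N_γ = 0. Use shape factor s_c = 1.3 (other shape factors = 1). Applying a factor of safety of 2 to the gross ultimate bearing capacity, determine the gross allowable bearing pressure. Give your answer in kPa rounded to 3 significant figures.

Effective surcharge at the founding depth q = γ·D_f = 17.2 × 1.53 = 26.316 kPa.
q_ult = c·N_c·s_c + q·N_q
     = 98 × 5.14 × 1.3 + 26.316 × 1
     = 654.84 + 26.316 = 681.15 kPa.
q_all = q_ult / FS = 681.15 / 2 = 340.58 kPa.

q_all ≈ 341 kPa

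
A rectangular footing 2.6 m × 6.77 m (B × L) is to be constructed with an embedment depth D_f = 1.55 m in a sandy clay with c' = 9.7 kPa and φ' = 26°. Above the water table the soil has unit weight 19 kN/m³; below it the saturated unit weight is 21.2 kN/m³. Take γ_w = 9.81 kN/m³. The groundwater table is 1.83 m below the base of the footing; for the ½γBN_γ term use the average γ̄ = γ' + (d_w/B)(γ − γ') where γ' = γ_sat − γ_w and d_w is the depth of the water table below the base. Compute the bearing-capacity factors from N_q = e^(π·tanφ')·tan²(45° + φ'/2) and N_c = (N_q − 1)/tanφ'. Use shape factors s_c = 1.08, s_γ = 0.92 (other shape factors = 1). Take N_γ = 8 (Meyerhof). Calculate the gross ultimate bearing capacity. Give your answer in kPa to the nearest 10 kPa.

q_ult ≈ 740 kPa

tan26° = 0.4877, so N_q = e^(π×0.4877)·tan²(58°) = 4.629 × 2.561 = 11.85.
N_c = (11.85 − 1)/tan26° = 22.25.
q = γ·D_f = 19 × 1.55 = 29.45 kPa.
γ' = 11.39 kN/m³; averaging over the depth B below the base, γ̄ = γ' + (d_w/B)(γ − γ') = 16.746 kN/m³.
c·N_c·s_c = 9.7 × 22.254 × 1.08 = 233.14 kPa
q·N_q = 29.45 × 11.854 = 349.11 kPa
0.5·γ·B·N_γ·s_γ = 0.5 × 16.746 × 2.6 × 8 × 0.92 = 160.23 kPa
q_ult = 233.14 + 349.11 + 160.23 = 742.47 kPa.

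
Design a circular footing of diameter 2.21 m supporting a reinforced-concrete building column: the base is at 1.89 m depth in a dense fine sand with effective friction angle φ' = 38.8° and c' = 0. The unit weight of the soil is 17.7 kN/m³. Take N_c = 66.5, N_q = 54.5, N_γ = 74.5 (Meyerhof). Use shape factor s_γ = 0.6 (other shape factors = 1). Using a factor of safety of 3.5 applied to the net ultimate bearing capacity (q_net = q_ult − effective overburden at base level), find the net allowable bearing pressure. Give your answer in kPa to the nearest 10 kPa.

q = γ·D_f = 17.7 × 1.89 = 33.453 kPa.
q·N_q = 33.453 × 54.5 = 1823.2 kPa
0.5·γ·B·N_γ·s_γ = 0.5 × 17.7 × 2.21 × 74.5 × 0.6 = 874.26 kPa
q_ult = 1823.2 + 874.26 = 2697.5 kPa.
Net ultimate: q_net = 2697.5 − 33.453 = 2664 kPa.
q_all(net) = 2664 / 3.5 = 761.14 kPa.

q_all(net) ≈ 760 kPa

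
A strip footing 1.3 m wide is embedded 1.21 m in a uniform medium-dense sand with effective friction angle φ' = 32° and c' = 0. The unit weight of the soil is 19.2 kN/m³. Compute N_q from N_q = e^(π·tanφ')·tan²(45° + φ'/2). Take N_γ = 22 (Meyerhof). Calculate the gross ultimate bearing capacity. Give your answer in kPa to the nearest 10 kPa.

tan32° = 0.6249, so N_q = e^(π×0.6249)·tan²(61°) = 7.121 × 3.255 = 23.18.
q = γ·D_f = 19.2 × 1.21 = 23.232 kPa.
q·N_q = 23.232 × 23.177 = 538.44 kPa
0.5·γ·B·N_γ = 0.5 × 19.2 × 1.3 × 22 = 274.56 kPa
q_ult = 538.44 + 274.56 = 813 kPa.

q_ult ≈ 810 kPa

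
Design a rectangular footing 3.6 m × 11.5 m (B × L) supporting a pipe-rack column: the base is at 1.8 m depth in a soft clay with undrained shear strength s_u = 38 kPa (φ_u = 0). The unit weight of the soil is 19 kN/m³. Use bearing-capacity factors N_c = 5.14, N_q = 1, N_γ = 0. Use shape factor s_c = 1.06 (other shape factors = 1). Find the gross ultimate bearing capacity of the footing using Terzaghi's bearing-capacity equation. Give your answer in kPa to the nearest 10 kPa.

Overburden at base level: q = 19 × 1.8 = 34.2 kPa.
Cohesion term c·N_c·s_c = 38 × 5.14 × 1.06 = 207.04 kPa; surcharge term q·N_q = 34.2 × 1 = 34.2 kPa.
q_ult = 207.04 + 34.2 = 241.24 kPa.

q_ult ≈ 240 kPa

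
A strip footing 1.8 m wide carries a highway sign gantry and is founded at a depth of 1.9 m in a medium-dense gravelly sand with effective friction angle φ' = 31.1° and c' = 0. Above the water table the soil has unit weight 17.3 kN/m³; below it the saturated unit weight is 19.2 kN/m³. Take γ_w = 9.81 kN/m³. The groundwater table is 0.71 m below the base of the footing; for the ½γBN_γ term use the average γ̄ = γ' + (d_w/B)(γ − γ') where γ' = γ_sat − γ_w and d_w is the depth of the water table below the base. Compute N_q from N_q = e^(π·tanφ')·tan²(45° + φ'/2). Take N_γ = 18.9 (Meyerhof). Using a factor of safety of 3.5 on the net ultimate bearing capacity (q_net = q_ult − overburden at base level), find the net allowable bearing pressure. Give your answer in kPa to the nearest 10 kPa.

q_all(net) ≈ 250 kPa

N_q = e^(π·tan31.1°)·tan²(60.55°) = 20.87.
Overburden at base level: q = 17.3 × 1.9 = 32.87 kPa.
The water table is 0.71 m below the base (< B = 1.8 m), so the ½γBN_γ term uses γ̄ = γ' + (d_w/B)(γ − γ') = 9.39 + (0.71/1.8)(17.3 − 9.39) = 12.51 kN/m³.
Surcharge term q·N_q = 32.87 × 20.87 = 686.01 kPa; self-weight term 0.5·γ·B·N_γ = 0.5 × 12.51 × 1.8 × 18.9 = 212.8 kPa.
q_ult = 686.01 + 212.8 = 898.8 kPa.
q_net = 898.8 − 32.87 = 865.93 kPa.
q_all(net) = 865.93 / 3.5 = 247.41 kPa.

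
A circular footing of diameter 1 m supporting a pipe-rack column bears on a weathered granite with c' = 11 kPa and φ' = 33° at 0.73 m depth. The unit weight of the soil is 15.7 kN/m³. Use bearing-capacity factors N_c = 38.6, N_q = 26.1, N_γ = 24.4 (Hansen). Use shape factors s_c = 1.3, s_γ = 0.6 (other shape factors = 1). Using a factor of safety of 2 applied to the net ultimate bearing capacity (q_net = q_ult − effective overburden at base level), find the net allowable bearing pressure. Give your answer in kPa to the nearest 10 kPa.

q_all(net) ≈ 480 kPa

Overburden at base level: q = 15.7 × 0.73 = 11.461 kPa.
Cohesion term c·N_c·s_c = 11 × 38.6 × 1.3 = 551.98 kPa; surcharge term q·N_q = 11.461 × 26.1 = 299.13 kPa; self-weight term 0.5·γ·B·N_γ·s_γ = 0.5 × 15.7 × 1 × 24.4 × 0.6 = 114.92 kPa.
q_ult = 551.98 + 299.13 + 114.92 = 966.04 kPa.
Net ultimate: q_net = 966.04 − 11.461 = 954.58 kPa.
q_all(net) = 954.58 / 2 = 477.29 kPa.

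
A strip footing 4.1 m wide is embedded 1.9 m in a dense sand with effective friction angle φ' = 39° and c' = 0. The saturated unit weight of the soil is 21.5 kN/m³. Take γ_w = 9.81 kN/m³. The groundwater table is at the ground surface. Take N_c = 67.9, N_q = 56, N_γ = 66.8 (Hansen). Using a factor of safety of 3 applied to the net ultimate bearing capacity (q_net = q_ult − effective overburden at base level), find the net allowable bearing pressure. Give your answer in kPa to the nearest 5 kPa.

q_all(net) ≈ 940 kPa

With the water table at the surface the whole profile is submerged: γ' = 21.5 − 9.81 = 11.69 kN/m³, so q = γ'·D_f = 22.211 kPa; the same γ' applies in the ½γBN_γ term.
q_ult = q·N_q + 0.5·γ·B·N_γ
     = 22.211 × 56 + 0.5 × 11.69 × 4.1 × 66.8
     = 1243.8 + 1600.8 = 2844.6 kPa.
Net ultimate: q_net = 2844.6 − 22.211 = 2822.4 kPa.
q_all(net) = 2822.4 / 3 = 940.81 kPa.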